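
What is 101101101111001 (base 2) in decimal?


101101101111001 in decimal = 23417

23417


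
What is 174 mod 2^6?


174 & 63 = 46

46


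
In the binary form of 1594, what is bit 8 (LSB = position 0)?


0b11000111010, position 8 = 0

0


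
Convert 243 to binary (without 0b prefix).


243 = 11110011 in binary

11110011


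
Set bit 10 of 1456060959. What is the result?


1456060959 | (1 << 10) = 1456060959 | 1024 = 1456061983

1456061983


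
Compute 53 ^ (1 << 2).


53 ^ (1 << 2) = 53 ^ 4 = 49

49


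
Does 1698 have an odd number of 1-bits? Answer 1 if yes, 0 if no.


0b11010100010 has 5 ones => parity 1

1


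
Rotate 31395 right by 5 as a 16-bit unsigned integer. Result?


Rotate 0b111101010100011 right by 5 (16-bit) = 0b1101111010101 = 7125

7125


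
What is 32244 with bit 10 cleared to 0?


32244 & ~(1 << 10) = 31220

31220


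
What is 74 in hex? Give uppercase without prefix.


74 = 4A hex

4A


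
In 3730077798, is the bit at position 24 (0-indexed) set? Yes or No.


0b11011110010101000111100001100110, bit 24 = 0. No

No


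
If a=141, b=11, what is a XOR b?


141 ^ 11 = 134

134


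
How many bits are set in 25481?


0b110001110001001 has 7 set bits

7


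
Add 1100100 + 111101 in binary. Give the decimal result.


1100100 + 111101 = 10100001 = 161

161


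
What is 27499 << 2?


0b110101101101011 << 2 = 0b11010110110101100 = 109996

109996


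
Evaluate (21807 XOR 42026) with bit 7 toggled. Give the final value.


Step 1: 21807 ^ 42026 = 61701
Step 2: 61701 ^ (1 << 7) = 61701 ^ 128 = 61829

61829


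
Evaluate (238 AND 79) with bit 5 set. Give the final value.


Step 1: 238 & 79 = 78
Step 2: 78 | (1 << 5) = 78 | 32 = 110

110


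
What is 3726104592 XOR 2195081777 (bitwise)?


0b11011110000101111101100000010000 ^ 0b10000010110101100100101000110001 = 0b1011100110000011001001000100001 = 1556189729

1556189729


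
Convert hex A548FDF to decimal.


A548FDF hex = 173314015 decimal

173314015


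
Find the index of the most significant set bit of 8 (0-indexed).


0b1000. Highest set bit at position 3

3


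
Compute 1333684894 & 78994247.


0b1001111011111100110101010011110 & 0b100101101010101101101000111 = 0b100001101000100101000000110 = 70535686

70535686


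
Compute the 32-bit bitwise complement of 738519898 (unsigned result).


~0b101100000001001110101101011010 = 0b11010011111110110001010010100101 = 3556447397 (32-bit unsigned)

3556447397


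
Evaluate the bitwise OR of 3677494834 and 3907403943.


0b11011011001100100001111000110010 | 0b11101000111001100100000010100111 = 0b11111011111101100101111010110111 = 4227227319

4227227319


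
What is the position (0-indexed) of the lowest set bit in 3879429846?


0b11100111001110110110011011010110. Lowest set bit at position 1

1


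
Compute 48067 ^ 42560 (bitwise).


0b1011101111000011 ^ 0b1010011001000000 = 0b1110110000011 = 7555

7555


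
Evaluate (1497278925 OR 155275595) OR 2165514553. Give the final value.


Step 1: 1497278925 | 155275595 = 1501559247
Step 2: 1501559247 | 2165514553 = 3649042943

3649042943


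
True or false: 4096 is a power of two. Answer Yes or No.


0b1000000000000. Only one bit set => Yes

Yes


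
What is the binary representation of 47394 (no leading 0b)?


47394 = 1011100100100010 in binary

1011100100100010


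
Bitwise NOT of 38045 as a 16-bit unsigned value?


~0b1001010010011101 = 0b110101101100010 = 27490 (16-bit unsigned)

27490


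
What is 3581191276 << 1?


0b11010101011101001010010001101100 << 1 = 0b110101010111010010100100011011000 = 7162382552

7162382552


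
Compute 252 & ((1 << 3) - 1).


252 & 7 = 4

4


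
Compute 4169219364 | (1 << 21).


4169219364 | (1 << 21) = 4169219364 | 2097152 = 4171316516

4171316516


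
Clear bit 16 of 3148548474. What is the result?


3148548474 & ~(1 << 16) = 3148482938

3148482938


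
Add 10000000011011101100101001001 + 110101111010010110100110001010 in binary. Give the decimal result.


10000000011011101100101001001 + 110101111010010110100110001010 = 1000101111101110100001011010011 = 1173832403

1173832403


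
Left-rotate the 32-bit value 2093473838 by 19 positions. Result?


Rotate 0b1111100110001111110000000101110 left by 19 (32-bit) = 0b1011100111110011000111111 = 24372799

24372799


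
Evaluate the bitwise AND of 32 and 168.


0b100000 & 0b10101000 = 0b100000 = 32

32


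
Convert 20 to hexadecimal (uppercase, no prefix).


20 = 14 hex

14


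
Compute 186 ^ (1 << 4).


186 ^ (1 << 4) = 186 ^ 16 = 170

170


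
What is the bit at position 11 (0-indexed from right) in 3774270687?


0b11100000111101101100110011011111, position 11 = 1

1


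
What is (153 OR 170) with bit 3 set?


Step 1: 153 | 170 = 187
Step 2: 187 | (1 << 3) = 187 | 8 = 187

187


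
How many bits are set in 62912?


0b1111010111000000 has 8 set bits

8


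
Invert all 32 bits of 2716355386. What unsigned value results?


2716355386 ^ 4294967295 = 1578611909

1578611909


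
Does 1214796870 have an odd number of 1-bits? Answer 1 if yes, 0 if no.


0b1001000011010000101010001000110 has 11 ones => parity 1

1


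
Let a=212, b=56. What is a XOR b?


212 ^ 56 = 236

236


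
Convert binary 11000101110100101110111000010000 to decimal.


11000101110100101110111000010000 in decimal = 3318935056

3318935056


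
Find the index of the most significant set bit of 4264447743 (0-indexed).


0b11111110001011100100111011111111. Highest set bit at position 31

31


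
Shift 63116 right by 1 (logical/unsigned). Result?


0b1111011010001100 >> 1 = 0b111101101000110 = 31558

31558


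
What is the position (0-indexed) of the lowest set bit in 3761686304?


0b11100000001101101100011100100000. Lowest set bit at position 5

5


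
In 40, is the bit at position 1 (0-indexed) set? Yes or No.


0b101000, bit 1 = 0. No

No


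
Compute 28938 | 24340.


0b111000100001010 | 0b101111100010100 = 0b111111100011110 = 32542

32542


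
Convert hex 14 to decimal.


14 hex = 20 decimal

20


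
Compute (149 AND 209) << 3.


Step 1: 149 & 209 = 145
Step 2: 145 << 3 = 1160

1160


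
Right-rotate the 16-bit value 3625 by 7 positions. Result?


Rotate 0b111000101001 right by 7 (16-bit) = 0b101001000011100 = 21020

21020


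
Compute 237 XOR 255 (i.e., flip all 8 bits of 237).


237 ^ 255 = 18

18


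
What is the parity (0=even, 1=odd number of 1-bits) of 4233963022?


0b11111100010111010010011000001110 has 17 ones => parity 1

1


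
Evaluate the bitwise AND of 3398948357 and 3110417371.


0b11001010100101111101011000000101 & 0b10111001011001010011001111011011 = 0b10001000000001010001001000000001 = 2282033665

2282033665


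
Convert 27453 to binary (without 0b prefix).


27453 = 110101100111101 in binary

110101100111101


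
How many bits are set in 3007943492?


0b10110011010010011001001101000100 has 14 set bits

14


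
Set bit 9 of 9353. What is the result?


9353 | (1 << 9) = 9353 | 512 = 9865

9865


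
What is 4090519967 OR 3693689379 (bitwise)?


0b11110011110100000110000110011111 | 0b11011100001010010011101000100011 = 0b11111111111110010111101110111111 = 4294540223

4294540223


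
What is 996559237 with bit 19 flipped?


996559237 ^ (1 << 19) = 996559237 ^ 524288 = 997083525

997083525


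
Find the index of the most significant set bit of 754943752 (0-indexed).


0b101100111111111000011100001000. Highest set bit at position 29

29


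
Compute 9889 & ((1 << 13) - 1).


9889 & 8191 = 1697

1697


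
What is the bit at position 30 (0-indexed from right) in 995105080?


0b111011010100000001100100111000, position 30 = 0

0


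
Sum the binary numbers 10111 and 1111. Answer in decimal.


10111 + 1111 = 100110 = 38

38


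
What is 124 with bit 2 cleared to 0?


124 & ~(1 << 2) = 120

120


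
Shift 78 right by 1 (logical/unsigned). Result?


0b1001110 >> 1 = 0b100111 = 39

39


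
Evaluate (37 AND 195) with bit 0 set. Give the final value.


Step 1: 37 & 195 = 1
Step 2: 1 | (1 << 0) = 1 | 1 = 1

1


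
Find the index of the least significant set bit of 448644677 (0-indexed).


0b11010101111011100011001000101. Lowest set bit at position 0

0


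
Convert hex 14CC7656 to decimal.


14CC7656 hex = 348943958 decimal

348943958


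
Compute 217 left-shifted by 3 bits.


0b11011001 << 3 = 0b11011001000 = 1736

1736


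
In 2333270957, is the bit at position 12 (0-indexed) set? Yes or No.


0b10001011000100101110001110101101, bit 12 = 0. No

No


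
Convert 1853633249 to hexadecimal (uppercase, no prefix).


1853633249 = 6E7C32E1 hex

6E7C32E1


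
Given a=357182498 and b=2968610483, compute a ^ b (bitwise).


357182498 ^ 2968610483 = 2780514961

2780514961


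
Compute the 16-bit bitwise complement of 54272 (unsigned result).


~0b1101010000000000 = 0b10101111111111 = 11263 (16-bit unsigned)

11263


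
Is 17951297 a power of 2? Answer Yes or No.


0b1000100011110101001000001. Multiple bits set => No

No


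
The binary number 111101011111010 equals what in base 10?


111101011111010 in decimal = 31482

31482


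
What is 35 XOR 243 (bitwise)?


0b100011 ^ 0b11110011 = 0b11010000 = 208

208


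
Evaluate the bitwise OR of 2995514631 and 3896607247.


0b10110010100010111110110100000111 | 0b11101000010000011000001000001111 = 0b11111010110010111110111100001111 = 4207669007

4207669007


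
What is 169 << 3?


0b10101001 << 3 = 0b10101001000 = 1352

1352


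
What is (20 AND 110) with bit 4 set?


Step 1: 20 & 110 = 4
Step 2: 4 | (1 << 4) = 4 | 16 = 20

20


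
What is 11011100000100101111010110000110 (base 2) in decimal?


11011100000100101111010110000110 in decimal = 3692230022

3692230022


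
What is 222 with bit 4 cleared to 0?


222 & ~(1 << 4) = 206

206


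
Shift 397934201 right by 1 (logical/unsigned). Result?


0b10111101101111111111001111001 >> 1 = 0b1011110110111111111100111100 = 198967100

198967100


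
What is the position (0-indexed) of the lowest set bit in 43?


0b101011. Lowest set bit at position 0

0


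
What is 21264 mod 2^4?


21264 & 15 = 0

0


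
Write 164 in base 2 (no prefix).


164 = 10100100 in binary

10100100


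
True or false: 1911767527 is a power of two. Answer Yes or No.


0b1110001111100110100000111100111. Multiple bits set => No

No


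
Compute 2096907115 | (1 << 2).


2096907115 | (1 << 2) = 2096907115 | 4 = 2096907119

2096907119


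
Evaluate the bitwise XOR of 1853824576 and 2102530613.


0b1101110011111110001111001000000 ^ 0b1111101010100100001001000110101 = 0b10011001011010000110001110101 = 321719413

321719413


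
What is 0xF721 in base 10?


F721 hex = 63265 decimal

63265


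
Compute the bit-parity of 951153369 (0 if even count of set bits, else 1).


0b111000101100010111001011011001 has 16 ones => parity 0

0


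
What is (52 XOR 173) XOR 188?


Step 1: 52 ^ 173 = 153
Step 2: 153 ^ 188 = 37

37


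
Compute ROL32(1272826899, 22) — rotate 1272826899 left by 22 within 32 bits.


Rotate 0b1001011110111011100110000010011 left by 22 (32-bit) = 0b100110100101111011101110011 = 80934771

80934771


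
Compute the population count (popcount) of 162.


0b10100010 has 3 set bits

3


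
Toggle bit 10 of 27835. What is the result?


27835 ^ (1 << 10) = 27835 ^ 1024 = 26811

26811


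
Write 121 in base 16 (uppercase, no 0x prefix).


121 = 79 hex

79


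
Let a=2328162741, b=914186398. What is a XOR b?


2328162741 ^ 914186398 = 3166277931

3166277931


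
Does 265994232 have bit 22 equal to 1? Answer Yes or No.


0b1111110110101011111111111000, bit 22 = 1. Yes

Yes


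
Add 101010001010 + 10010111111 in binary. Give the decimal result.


101010001010 + 10010111111 = 111101001001 = 3913

3913


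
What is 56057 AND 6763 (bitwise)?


0b1101101011111001 & 0b1101001101011 = 0b1101001101001 = 6761

6761


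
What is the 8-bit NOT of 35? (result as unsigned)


~0b100011 = 0b11011100 = 220 (8-bit unsigned)

220


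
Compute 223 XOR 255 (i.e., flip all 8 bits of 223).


223 ^ 255 = 32

32


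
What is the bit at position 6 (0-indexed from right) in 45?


0b101101, position 6 = 0

0


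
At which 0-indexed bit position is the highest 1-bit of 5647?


0b1011000001111. Highest set bit at position 12

12


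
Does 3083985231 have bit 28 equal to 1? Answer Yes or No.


0b10110111110100011110000101001111, bit 28 = 1. Yes

Yes


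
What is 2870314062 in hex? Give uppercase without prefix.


2870314062 = AB15844E hex

AB15844E


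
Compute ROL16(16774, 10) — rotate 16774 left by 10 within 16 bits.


Rotate 0b100000110000110 left by 10 (16-bit) = 0b1100100000110 = 6406

6406


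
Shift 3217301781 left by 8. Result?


0b10111111110001000010000100010101 << 8 = 0b1011111111000100001000010001010100000000 = 823629255936

823629255936


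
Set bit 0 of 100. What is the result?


100 | (1 << 0) = 100 | 1 = 101

101


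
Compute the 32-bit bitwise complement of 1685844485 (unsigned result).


~0b1100100011110111111001000000101 = 0b10011011100001000000110111111010 = 2609122810 (32-bit unsigned)

2609122810


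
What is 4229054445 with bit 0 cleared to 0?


4229054445 & ~(1 << 0) = 4229054444

4229054444


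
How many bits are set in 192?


0b11000000 has 2 set bits

2


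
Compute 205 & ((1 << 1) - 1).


205 & 1 = 1

1


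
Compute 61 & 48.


0b111101 & 0b110000 = 0b110000 = 48

48


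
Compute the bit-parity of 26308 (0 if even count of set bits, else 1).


0b110011011000100 has 7 ones => parity 1

1


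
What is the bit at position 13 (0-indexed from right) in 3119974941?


0b10111001111101110000101000011101, position 13 = 0

0


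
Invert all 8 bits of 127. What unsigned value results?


127 ^ 255 = 128

128


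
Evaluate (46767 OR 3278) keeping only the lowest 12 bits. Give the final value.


Step 1: 46767 | 3278 = 48879
Step 2: 48879 & 4095 = 3823

3823


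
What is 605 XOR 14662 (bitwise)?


0b1001011101 ^ 0b11100101000110 = 0b11101100011011 = 15131

15131


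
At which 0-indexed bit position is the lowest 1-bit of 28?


0b11100. Lowest set bit at position 2

2


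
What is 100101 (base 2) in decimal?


100101 in decimal = 37

37


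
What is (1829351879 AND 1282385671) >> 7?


Step 1: 1829351879 & 1282385671 = 1275699463
Step 2: 1275699463 >> 7 = 9966402

9966402


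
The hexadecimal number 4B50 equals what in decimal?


4B50 hex = 19280 decimal

19280


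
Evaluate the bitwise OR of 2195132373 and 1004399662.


0b10000010110101110000111111010101 | 0b111011110111011110110000101110 = 0b10111011110111111110111111111111 = 3152015359

3152015359


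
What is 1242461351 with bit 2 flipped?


1242461351 ^ (1 << 2) = 1242461351 ^ 4 = 1242461347

1242461347


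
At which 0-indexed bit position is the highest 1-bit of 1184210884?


0b1000110100101011001111111000100. Highest set bit at position 30

30


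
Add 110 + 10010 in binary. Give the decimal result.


110 + 10010 = 11000 = 24

24


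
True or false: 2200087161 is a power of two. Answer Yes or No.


0b10000011001000101010101001111001. Multiple bits set => No

No


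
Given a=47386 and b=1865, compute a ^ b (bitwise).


47386 ^ 1865 = 48723

48723


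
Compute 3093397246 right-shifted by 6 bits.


0b10111000011000010111111011111110 >> 6 = 0b10111000011000010111111011 = 48334331

48334331


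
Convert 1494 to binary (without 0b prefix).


1494 = 10111010110 in binary

10111010110


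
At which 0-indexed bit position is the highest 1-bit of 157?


0b10011101. Highest set bit at position 7

7


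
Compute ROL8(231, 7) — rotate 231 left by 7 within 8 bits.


Rotate 0b11100111 left by 7 (8-bit) = 0b11110011 = 243

243


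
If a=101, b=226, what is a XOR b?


101 ^ 226 = 135

135


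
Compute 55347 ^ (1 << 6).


55347 ^ (1 << 6) = 55347 ^ 64 = 55411

55411


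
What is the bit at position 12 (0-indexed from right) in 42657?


0b1010011010100001, position 12 = 0

0


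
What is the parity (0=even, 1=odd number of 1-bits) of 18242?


0b100011101000010 has 6 ones => parity 0

0


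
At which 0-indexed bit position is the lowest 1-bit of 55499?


0b1101100011001011. Lowest set bit at position 0

0


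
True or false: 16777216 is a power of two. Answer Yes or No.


0b1000000000000000000000000. Only one bit set => Yes

Yes


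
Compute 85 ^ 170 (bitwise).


0b1010101 ^ 0b10101010 = 0b11111111 = 255

255


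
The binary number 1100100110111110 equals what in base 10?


1100100110111110 in decimal = 51646

51646


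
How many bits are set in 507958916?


0b11110010001101101011010000100 has 14 set bits

14


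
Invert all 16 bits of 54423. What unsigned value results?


54423 ^ 65535 = 11112

11112


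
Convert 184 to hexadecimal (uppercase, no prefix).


184 = B8 hex

B8


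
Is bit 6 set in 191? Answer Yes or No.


0b10111111, bit 6 = 0. No

No


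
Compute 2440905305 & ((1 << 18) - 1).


2440905305 & 262143 = 82521

82521


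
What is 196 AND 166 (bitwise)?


0b11000100 & 0b10100110 = 0b10000100 = 132

132


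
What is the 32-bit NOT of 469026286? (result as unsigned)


~0b11011111101001100010111101110 = 0b11100100000010110011101000010001 = 3825941009 (32-bit unsigned)

3825941009


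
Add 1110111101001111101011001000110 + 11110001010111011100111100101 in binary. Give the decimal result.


1110111101001111101011001000110 + 11110001010111011100111100101 = 10010101110100111001000000101011 = 2513670187

2513670187


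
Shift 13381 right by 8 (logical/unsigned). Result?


0b11010001000101 >> 8 = 0b110100 = 52

52


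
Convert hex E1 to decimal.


E1 hex = 225 decimal

225


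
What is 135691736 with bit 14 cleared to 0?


135691736 & ~(1 << 14) = 135675352

135675352


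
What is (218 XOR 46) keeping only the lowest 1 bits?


Step 1: 218 ^ 46 = 244
Step 2: 244 & 1 = 0

0


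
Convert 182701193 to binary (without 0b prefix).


182701193 = 1010111000111100110010001001 in binary

1010111000111100110010001001


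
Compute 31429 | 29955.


0b111101011000101 | 0b111010100000011 = 0b111111111000111 = 32711

32711


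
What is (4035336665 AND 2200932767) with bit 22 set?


Step 1: 4035336665 & 2200932767 = 2147881369
Step 2: 2147881369 | (1 << 22) = 2147881369 | 4194304 = 2152075673

2152075673


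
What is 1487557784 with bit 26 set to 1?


1487557784 | (1 << 26) = 1487557784 | 67108864 = 1554666648

1554666648


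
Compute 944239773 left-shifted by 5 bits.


0b111000010001111111010010011101 << 5 = 0b11100001000111111101001001110100000 = 30215672736

30215672736


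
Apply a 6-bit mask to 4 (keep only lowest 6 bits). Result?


4 & 63 = 4

4


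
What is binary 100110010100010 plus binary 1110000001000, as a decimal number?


100110010100010 + 1110000001000 = 110100010101010 = 26794

26794


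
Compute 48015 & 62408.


0b1011101110001111 & 0b1111001111001000 = 0b1011001110001000 = 45960

45960


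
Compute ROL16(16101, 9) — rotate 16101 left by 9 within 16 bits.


Rotate 0b11111011100101 left by 9 (16-bit) = 0b1100101001111101 = 51837

51837


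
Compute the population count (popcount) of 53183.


0b1100111110111111 has 13 set bits

13


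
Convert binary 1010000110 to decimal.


1010000110 in decimal = 646

646


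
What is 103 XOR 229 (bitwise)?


0b1100111 ^ 0b11100101 = 0b10000010 = 130

130


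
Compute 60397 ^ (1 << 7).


60397 ^ (1 << 7) = 60397 ^ 128 = 60269

60269


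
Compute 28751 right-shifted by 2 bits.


0b111000001001111 >> 2 = 0b1110000010011 = 7187

7187


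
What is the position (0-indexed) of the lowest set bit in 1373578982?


0b1010001110111110010011011100110. Lowest set bit at position 1

1


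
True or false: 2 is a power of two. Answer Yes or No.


0b10. Only one bit set => Yes

Yes


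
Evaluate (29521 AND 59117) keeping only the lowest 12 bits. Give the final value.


Step 1: 29521 & 59117 = 25153
Step 2: 25153 & 4095 = 577

577


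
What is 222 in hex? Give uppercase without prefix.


222 = DE hex

DE


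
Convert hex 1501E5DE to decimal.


1501E5DE hex = 352445918 decimal

352445918


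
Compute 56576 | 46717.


0b1101110100000000 | 0b1011011001111101 = 0b1111111101111101 = 65405

65405


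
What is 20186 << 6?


0b100111011011010 << 6 = 0b100111011011010000000 = 1291904

1291904


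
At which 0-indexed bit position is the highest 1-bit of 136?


0b10001000. Highest set bit at position 7

7


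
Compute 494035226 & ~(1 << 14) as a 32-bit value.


494035226 & ~(1 << 14) = 494018842

494018842


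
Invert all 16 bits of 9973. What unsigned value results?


9973 ^ 65535 = 55562

55562


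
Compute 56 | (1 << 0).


56 | (1 << 0) = 56 | 1 = 57

57


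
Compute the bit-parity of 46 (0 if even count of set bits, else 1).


0b101110 has 4 ones => parity 0

0


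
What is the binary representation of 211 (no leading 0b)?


211 = 11010011 in binary

11010011


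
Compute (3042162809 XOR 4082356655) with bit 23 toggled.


Step 1: 3042162809 ^ 4082356655 = 1174432214
Step 2: 1174432214 ^ (1 << 23) = 1174432214 ^ 8388608 = 1182820822

1182820822


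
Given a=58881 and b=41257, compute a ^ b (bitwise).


58881 ^ 41257 = 18216

18216


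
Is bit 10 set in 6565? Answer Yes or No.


0b1100110100101, bit 10 = 0. No

No


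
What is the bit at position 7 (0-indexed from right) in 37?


0b100101, position 7 = 0

0


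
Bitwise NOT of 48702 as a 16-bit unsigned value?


~0b1011111000111110 = 0b100000111000001 = 16833 (16-bit unsigned)

16833


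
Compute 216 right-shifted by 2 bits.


0b11011000 >> 2 = 0b110110 = 54

54


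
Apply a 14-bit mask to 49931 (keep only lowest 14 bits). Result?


49931 & 16383 = 779

779


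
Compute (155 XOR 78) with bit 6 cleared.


Step 1: 155 ^ 78 = 213
Step 2: 213 & ~(1 << 6) = 149

149


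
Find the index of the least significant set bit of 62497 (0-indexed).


0b1111010000100001. Lowest set bit at position 0

0


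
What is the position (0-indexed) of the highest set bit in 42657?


0b1010011010100001. Highest set bit at position 15

15


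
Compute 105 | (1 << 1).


105 | (1 << 1) = 105 | 2 = 107

107


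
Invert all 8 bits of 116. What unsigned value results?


116 ^ 255 = 139

139


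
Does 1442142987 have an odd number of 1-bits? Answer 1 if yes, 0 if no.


0b1010101111101010101101100001011 has 18 ones => parity 0

0


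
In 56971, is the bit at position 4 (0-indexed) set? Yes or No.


0b1101111010001011, bit 4 = 0. No

No


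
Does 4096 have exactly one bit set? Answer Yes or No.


0b1000000000000. Only one bit set => Yes

Yes


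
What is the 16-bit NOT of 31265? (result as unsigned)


~0b111101000100001 = 0b1000010111011110 = 34270 (16-bit unsigned)

34270


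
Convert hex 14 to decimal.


14 hex = 20 decimal

20


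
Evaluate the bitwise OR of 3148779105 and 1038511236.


0b10111011101011101000111001100001 | 0b111101111001100110110010000100 = 0b10111111111011101110111011100101 = 3220106981

3220106981


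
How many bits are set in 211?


0b11010011 has 5 set bits

5


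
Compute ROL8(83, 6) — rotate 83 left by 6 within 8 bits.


Rotate 0b1010011 left by 6 (8-bit) = 0b11010100 = 212

212


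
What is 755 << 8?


0b1011110011 << 8 = 0b101111001100000000 = 193280

193280


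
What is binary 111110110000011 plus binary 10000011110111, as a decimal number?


111110110000011 + 10000011110111 = 1001111001111010 = 40570

40570


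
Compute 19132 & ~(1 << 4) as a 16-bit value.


19132 & ~(1 << 4) = 19116

19116


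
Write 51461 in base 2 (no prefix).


51461 = 1100100100000101 in binary

1100100100000101


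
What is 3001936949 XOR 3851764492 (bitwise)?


0b10110010111011011110110000110101 ^ 0b11100101100101010100001100001100 = 0b1010111011110001010111100111001 = 1467526969

1467526969


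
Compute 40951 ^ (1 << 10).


40951 ^ (1 << 10) = 40951 ^ 1024 = 39927

39927


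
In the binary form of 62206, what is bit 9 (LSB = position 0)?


0b1111001011111110, position 9 = 1

1


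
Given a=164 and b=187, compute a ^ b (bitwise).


164 ^ 187 = 31

31


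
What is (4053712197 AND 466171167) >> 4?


Step 1: 4053712197 & 466171167 = 294139141
Step 2: 294139141 >> 4 = 18383696

18383696


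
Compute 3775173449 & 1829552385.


0b11100001000001001001001101001001 & 0b1101101000011001100000100000001 = 0b1100001000001001000000100000001 = 1627685121

1627685121


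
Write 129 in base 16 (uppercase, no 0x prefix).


129 = 81 hex

81


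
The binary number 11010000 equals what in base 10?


11010000 in decimal = 208

208


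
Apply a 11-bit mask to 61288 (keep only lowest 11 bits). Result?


61288 & 2047 = 1896

1896


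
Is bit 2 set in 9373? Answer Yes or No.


0b10010010011101, bit 2 = 1. Yes

Yes


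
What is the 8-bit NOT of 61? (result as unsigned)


~0b111101 = 0b11000010 = 194 (8-bit unsigned)

194


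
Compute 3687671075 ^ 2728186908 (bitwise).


0b11011011110011010110010100100011 ^ 0b10100010100111001101010000011100 = 0b1111001010100011011000100111111 = 2035396927

2035396927


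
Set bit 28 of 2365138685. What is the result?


2365138685 | (1 << 28) = 2365138685 | 268435456 = 2633574141

2633574141


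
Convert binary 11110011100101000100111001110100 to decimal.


11110011100101000100111001110100 in decimal = 4086582900

4086582900


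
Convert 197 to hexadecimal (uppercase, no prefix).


197 = C5 hex

C5


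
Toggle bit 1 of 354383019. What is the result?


354383019 ^ (1 << 1) = 354383019 ^ 2 = 354383017

354383017


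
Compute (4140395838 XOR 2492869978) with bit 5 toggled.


Step 1: 4140395838 ^ 2492869978 = 1650409572
Step 2: 1650409572 ^ (1 << 5) = 1650409572 ^ 32 = 1650409540

1650409540


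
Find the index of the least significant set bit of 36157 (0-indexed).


0b1000110100111101. Lowest set bit at position 0

0


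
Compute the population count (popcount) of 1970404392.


0b1110101011100011111110000101000 has 17 set bits

17


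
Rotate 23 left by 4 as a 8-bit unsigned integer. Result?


Rotate 0b10111 left by 4 (8-bit) = 0b1110001 = 113

113


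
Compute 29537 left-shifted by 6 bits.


0b111001101100001 << 6 = 0b111001101100001000000 = 1890368

1890368


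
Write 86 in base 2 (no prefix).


86 = 1010110 in binary

1010110


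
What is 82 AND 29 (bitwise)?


0b1010010 & 0b11101 = 0b10000 = 16

16


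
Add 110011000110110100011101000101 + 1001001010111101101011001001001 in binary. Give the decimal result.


110011000110110100011101000101 + 1001001010111101101011001001001 = 1111100011110100001110110001110 = 2088377742

2088377742


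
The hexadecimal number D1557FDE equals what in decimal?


D1557FDE hex = 3512041438 decimal

3512041438


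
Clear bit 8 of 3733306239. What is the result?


3733306239 & ~(1 << 8) = 3733305983

3733305983


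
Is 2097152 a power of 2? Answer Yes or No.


0b1000000000000000000000. Only one bit set => Yes

Yes


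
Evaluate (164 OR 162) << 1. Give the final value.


Step 1: 164 | 162 = 166
Step 2: 166 << 1 = 332

332


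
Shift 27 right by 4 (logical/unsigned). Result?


0b11011 >> 4 = 0b1 = 1

1


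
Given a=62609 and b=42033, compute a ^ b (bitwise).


62609 ^ 42033 = 20640

20640


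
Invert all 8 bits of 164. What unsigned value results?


164 ^ 255 = 91

91


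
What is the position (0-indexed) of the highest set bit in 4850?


0b1001011110010. Highest set bit at position 12

12


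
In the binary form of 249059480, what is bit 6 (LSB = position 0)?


0b1110110110000101100010011000, position 6 = 0

0


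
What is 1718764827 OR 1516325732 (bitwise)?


0b1100110011100100100010100011011 | 0b1011010011000010100101101100100 = 0b1111110011100110100111101111111 = 2121486207

2121486207


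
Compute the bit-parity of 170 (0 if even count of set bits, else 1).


0b10101010 has 4 ones => parity 0

0


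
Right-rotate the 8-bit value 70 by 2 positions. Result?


Rotate 0b1000110 right by 2 (8-bit) = 0b10010001 = 145

145


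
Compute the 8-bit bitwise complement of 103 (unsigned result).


~0b1100111 = 0b10011000 = 152 (8-bit unsigned)

152


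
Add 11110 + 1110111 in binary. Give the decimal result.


11110 + 1110111 = 10010101 = 149

149


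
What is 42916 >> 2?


0b1010011110100100 >> 2 = 0b10100111101001 = 10729

10729


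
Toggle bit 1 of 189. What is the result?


189 ^ (1 << 1) = 189 ^ 2 = 191

191


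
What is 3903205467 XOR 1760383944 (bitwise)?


0b11101000101001100011000001011011 ^ 0b1101000111011010101001111001000 = 0b10000000010010110110001110010011 = 2152424339

2152424339


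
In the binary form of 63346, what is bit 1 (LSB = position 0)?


0b1111011101110010, position 1 = 1

1


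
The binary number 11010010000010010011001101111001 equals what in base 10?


11010010000010010011001101111001 in decimal = 3523818361

3523818361


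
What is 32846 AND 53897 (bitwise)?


0b1000000001001110 & 0b1101001010001001 = 0b1000000000001000 = 32776

32776


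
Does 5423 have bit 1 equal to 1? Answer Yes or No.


0b1010100101111, bit 1 = 1. Yes

Yes


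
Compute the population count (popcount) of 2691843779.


0b10100000011100100100011011000011 has 13 set bits

13


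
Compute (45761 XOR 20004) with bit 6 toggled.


Step 1: 45761 ^ 20004 = 64741
Step 2: 64741 ^ (1 << 6) = 64741 ^ 64 = 64677

64677


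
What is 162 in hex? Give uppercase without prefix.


162 = A2 hex

A2


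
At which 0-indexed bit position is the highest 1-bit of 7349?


0b1110010110101. Highest set bit at position 12

12


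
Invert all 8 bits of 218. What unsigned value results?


218 ^ 255 = 37

37


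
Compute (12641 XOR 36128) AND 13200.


Step 1: 12641 ^ 36128 = 48193
Step 2: 48193 & 13200 = 12288

12288


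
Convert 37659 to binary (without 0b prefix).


37659 = 1001001100011011 in binary

1001001100011011


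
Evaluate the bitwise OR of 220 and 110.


0b11011100 | 0b1101110 = 0b11111110 = 254

254


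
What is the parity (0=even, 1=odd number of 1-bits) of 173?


0b10101101 has 5 ones => parity 1

1


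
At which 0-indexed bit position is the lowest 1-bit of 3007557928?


0b10110011010000111011000100101000. Lowest set bit at position 3

3


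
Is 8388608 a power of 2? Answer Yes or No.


0b100000000000000000000000. Only one bit set => Yes

Yes


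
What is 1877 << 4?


0b11101010101 << 4 = 0b111010101010000 = 30032

30032


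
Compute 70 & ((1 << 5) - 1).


70 & 31 = 6

6


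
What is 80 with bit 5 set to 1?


80 | (1 << 5) = 80 | 32 = 112

112


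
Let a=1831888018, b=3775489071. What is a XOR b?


1831888018 ^ 3775489071 = 2352545981

2352545981


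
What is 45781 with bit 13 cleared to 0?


45781 & ~(1 << 13) = 37589

37589


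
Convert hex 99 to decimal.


99 hex = 153 decimal

153


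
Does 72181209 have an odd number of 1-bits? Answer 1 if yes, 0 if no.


0b100010011010110010111011001 has 14 ones => parity 0

0


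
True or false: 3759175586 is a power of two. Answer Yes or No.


0b11100000000100000111011110100010. Multiple bits set => No

No


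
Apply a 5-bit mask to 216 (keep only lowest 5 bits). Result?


216 & 31 = 24

24


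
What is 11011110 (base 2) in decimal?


11011110 in decimal = 222

222


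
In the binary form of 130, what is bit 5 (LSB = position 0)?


0b10000010, position 5 = 0

0


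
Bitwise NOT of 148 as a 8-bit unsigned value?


~0b10010100 = 0b1101011 = 107 (8-bit unsigned)

107


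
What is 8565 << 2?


0b10000101110101 << 2 = 0b1000010111010100 = 34260

34260


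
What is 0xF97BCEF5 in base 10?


F97BCEF5 hex = 4185640693 decimal

4185640693


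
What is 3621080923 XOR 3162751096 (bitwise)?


0b11010111110101010100111101011011 ^ 0b10111100100000111100000001111000 = 0b1101011010101101000111100100011 = 1800834851

1800834851


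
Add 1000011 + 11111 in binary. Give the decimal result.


1000011 + 11111 = 1100010 = 98

98


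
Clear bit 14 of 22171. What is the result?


22171 & ~(1 << 14) = 5787

5787


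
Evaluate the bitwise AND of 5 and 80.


0b101 & 0b1010000 = 0b0 = 0

0


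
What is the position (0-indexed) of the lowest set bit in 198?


0b11000110. Lowest set bit at position 1

1


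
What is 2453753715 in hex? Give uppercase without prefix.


2453753715 = 92414F73 hex

92414F73


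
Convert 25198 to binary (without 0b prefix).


25198 = 110001001101110 in binary

110001001101110


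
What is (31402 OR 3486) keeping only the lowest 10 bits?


Step 1: 31402 | 3486 = 32702
Step 2: 32702 & 1023 = 958

958


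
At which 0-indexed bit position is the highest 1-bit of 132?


0b10000100. Highest set bit at position 7

7


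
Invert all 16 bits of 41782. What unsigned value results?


41782 ^ 65535 = 23753

23753


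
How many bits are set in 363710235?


0b10101101011011100011100011011 has 17 set bits

17


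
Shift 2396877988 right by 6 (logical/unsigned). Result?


0b10001110110111010111010010100100 >> 6 = 0b10001110110111010111010010 = 37451218

37451218


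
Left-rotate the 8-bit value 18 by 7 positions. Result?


Rotate 0b10010 left by 7 (8-bit) = 0b1001 = 9

9


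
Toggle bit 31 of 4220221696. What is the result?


4220221696 ^ (1 << 31) = 4220221696 ^ 2147483648 = 2072738048

2072738048


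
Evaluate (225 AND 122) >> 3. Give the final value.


Step 1: 225 & 122 = 96
Step 2: 96 >> 3 = 12

12


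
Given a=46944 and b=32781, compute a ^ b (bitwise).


46944 ^ 32781 = 14189

14189


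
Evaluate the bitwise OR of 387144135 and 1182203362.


0b10111000100110101100111000111 | 0b1000110011101101111110111100010 = 0b1010111011101111111110111100111 = 1467481575

1467481575


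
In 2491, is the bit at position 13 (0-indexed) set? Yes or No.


0b100110111011, bit 13 = 0. No

No


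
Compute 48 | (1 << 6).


48 | (1 << 6) = 48 | 64 = 112

112


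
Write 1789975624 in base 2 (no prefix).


1789975624 = 1101010101100001101110001001000 in binary

1101010101100001101110001001000


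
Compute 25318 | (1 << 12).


25318 | (1 << 12) = 25318 | 4096 = 29414

29414


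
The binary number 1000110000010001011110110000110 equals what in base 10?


1000110000010001011110110000110 in decimal = 1174977926

1174977926


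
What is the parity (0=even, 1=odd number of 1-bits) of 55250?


0b1101011111010010 has 10 ones => parity 0

0


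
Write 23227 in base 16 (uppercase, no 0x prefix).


23227 = 5ABB hex

5ABB


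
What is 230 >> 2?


0b11100110 >> 2 = 0b111001 = 57

57


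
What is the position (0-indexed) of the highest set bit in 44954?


0b1010111110011010. Highest set bit at position 15

15


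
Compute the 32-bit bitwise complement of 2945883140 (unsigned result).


~0b10101111100101101001110000000100 = 0b1010000011010010110001111111011 = 1349084155 (32-bit unsigned)

1349084155


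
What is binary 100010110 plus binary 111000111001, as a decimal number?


100010110 + 111000111001 = 111101001111 = 3919

3919


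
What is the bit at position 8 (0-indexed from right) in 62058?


0b1111001001101010, position 8 = 0

0


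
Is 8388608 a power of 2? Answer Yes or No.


0b100000000000000000000000. Only one bit set => Yes

Yes


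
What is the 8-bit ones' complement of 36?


36 ^ 255 = 219

219


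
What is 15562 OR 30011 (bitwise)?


0b11110011001010 | 0b111010100111011 = 0b111110111111011 = 32251

32251


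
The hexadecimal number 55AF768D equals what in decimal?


55AF768D hex = 1437562509 decimal

1437562509


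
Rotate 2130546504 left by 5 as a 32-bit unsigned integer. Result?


Rotate 0b1111110111111011000111101001000 left by 5 (32-bit) = 0b11011111101100011110100100001111 = 3752978703

3752978703


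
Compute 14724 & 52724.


0b11100110000100 & 0b1100110111110100 = 0b100110000100 = 2436

2436


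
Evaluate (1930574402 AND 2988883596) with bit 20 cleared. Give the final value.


Step 1: 1930574402 & 2988883596 = 839006720
Step 2: 839006720 & ~(1 << 20) = 839006720

839006720


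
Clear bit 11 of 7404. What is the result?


7404 & ~(1 << 11) = 5356

5356


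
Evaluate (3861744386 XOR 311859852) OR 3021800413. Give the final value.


Step 1: 3861744386 ^ 311859852 = 4105900430
Step 2: 4105900430 | 3021800413 = 4106163167

4106163167


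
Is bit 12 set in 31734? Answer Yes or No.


0b111101111110110, bit 12 = 1. Yes

Yes


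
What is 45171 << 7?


0b1011000001110011 << 7 = 0b10110000011100110000000 = 5781888

5781888


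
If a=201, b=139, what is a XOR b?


201 ^ 139 = 66

66


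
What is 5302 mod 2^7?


5302 & 127 = 54

54


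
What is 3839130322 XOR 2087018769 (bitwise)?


0b11100100110101000111101011010010 ^ 0b1111100011001010110000100010001 = 0b10011000101100010001101111000011 = 2561743811

2561743811


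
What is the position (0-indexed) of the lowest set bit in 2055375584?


0b1111010100000101000101011100000. Lowest set bit at position 5

5


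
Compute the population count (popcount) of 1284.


0b10100000100 has 3 set bits

3


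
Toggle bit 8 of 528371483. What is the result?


528371483 ^ (1 << 8) = 528371483 ^ 256 = 528371227

528371227


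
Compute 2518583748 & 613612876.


0b10010110000111101000100111000100 & 0b100100100100101111110101001100 = 0b100000100101000100101000100 = 68323652

68323652


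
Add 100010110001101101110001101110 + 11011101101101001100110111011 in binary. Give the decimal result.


100010110001101101110001101110 + 11011101101101001100110111011 = 111110011111010111011000101001 = 1048409641

1048409641


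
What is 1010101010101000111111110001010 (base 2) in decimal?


1010101010101000111111110001010 in decimal = 1431601034

1431601034


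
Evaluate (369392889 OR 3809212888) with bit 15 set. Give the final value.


Step 1: 369392889 | 3809212888 = 4145020409
Step 2: 4145020409 | (1 << 15) = 4145020409 | 32768 = 4145020409

4145020409


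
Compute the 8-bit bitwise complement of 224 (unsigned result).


~0b11100000 = 0b11111 = 31 (8-bit unsigned)

31
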